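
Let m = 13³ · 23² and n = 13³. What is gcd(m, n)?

min exponent per shared prime: 13³ = 2197

2197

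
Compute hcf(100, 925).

100 = 2² · 5²
925 = 5² · 37
Common: 5² = 25

25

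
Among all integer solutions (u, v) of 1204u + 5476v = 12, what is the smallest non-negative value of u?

896

gcd(1204, 5476) = 4 (Euclid: 5476 = 4·1204 + 660; 1204 = 1·660 + 544; 660 = 1·544 + 116; 544 = 4·116 + 80; 116 = 1·80 + 36; 80 = 2·36 + 8; 36 = 4·8 + 4; 8 = 2·4 + 0), and 4 | 12.
Extended Euclid: 1204·(-614) + 5476·(135) = 4. Scale by 3: u₀ = -1842.
General solution u = u₀ + 1369t; reducing mod 1369 gives u = 896 (and v = -197).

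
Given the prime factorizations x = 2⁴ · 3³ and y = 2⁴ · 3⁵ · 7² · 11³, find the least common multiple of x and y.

max exponent per prime: 2⁴ · 3⁵ · 7² · 11³ = 253571472

253571472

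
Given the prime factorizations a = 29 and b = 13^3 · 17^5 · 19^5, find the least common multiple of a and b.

223996208097071059

max exponent per prime: 13^3 · 17^5 · 19^5 · 29 = 223996208097071059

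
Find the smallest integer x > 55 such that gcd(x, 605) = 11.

66

605 = 11·55. Any x with gcd(x, 605) = 11 is a multiple of 11, say 11s, with s coprime to 55.
Need s > 55/11, so s ≥ 6. First s ≥ 6 with gcd(s, 55) = 1 is s = 6. Thus x = 11·6 = 66.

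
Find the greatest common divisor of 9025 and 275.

25

9025 = 5² · 19²
275 = 5² · 11
Common: 5² = 25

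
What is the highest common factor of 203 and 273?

203 = 7 · 29
273 = 3 · 7 · 13
Common: 7 = 7

7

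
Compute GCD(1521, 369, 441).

9

gcd(1521, 369): 1521 = 4·369 + 45; 369 = 8·45 + 9; 45 = 5·9 + 0 → 9
gcd(9, 441): 441 = 49·9 + 0 → 9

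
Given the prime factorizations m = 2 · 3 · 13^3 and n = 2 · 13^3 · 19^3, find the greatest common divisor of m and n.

min exponent per shared prime: 2 · 13^3 = 4394

4394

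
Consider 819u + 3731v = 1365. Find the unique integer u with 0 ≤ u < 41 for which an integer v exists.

29

gcd(819, 3731) = 91 (Euclid: 3731 = 4·819 + 455; 819 = 1·455 + 364; 455 = 1·364 + 91; 364 = 4·91 + 0), and 91 | 1365.
Extended Euclid: 819·(-9) + 3731·(2) = 91. Scale by 15: u₀ = -135.
General solution u = u₀ + 41t; reducing mod 41 gives u = 29 (and v = -6).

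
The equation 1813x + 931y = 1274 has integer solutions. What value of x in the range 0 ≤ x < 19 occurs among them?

12

Euclid: 1813 = 1·931 + 882; 931 = 1·882 + 49; 882 = 18·49 + 0 → gcd = 49; 1274 = 49·26.
Back-substitution yields 1813·(-1) + 931·(2) = 49, so one solution is x = -1·26 = -26, y = 2·26 = 52.
Solutions in x differ by 931/49 = 19; the one in [0, 19) is -26 mod 19 = 12.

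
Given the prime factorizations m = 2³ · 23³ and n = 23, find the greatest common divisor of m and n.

23

min exponent per shared prime: 23 = 23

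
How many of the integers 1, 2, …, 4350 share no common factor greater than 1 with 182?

1721

182 = 2·7·13. Inclusion–exclusion on these primes:
4350 − ⌊4350/2⌋ − ⌊4350/7⌋ − ⌊4350/13⌋ + ⌊4350/14⌋ + ⌊4350/26⌋ + ⌊4350/91⌋ − ⌊4350/182⌋ = 1721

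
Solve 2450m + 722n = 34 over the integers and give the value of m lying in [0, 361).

23

Reduce mod 722: 2450m ≡ 34 (mod 722). With g = gcd(2450, 722) = 2 dividing 34, divide through: 1225m ≡ 17 (mod 361).
Since gcd(1225, 361) = 1, m ≡ 17·(1225)⁻¹ ≡ 23 (mod 361). Smallest non-negative: 23.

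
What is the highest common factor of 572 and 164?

572 = 2² · 11 · 13
164 = 2² · 41
Common: 2² = 4

4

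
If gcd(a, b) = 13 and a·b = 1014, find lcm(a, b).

78

gcd·lcm = product, so lcm = 1014/13 = 78.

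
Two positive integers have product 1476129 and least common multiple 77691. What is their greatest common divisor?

From gcd × lcm = mn: gcd = 1476129 / 77691 = 19.

19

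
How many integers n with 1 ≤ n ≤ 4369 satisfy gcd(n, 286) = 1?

1833

286 = 2·11·13. Inclusion–exclusion on these primes:
4369 − ⌊4369/2⌋ − ⌊4369/11⌋ − ⌊4369/13⌋ + ⌊4369/22⌋ + ⌊4369/26⌋ + ⌊4369/143⌋ − ⌊4369/286⌋ = 1833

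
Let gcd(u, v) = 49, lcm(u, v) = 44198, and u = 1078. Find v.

2009

u·v = gcd·lcm = 49·44198 = 2165702, so v = 2165702/1078 = 2009.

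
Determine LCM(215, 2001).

gcd first: 2001 = 9·215 + 66; 215 = 3·66 + 17; 66 = 3·17 + 15; 17 = 1·15 + 2; 15 = 7·2 + 1; 2 = 2·1 + 0 → gcd = 1
lcm = 215·2001/gcd = 430215/1 = 430215

430215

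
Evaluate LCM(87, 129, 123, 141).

lcm(87, 129) = 87·129/gcd = 11223/3 = 3741
lcm(3741, 123) = 3741·123/gcd = 460143/3 = 153381
lcm(153381, 141) = 153381·141/gcd = 21626721/3 = 7208907

7208907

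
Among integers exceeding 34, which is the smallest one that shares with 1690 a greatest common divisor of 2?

36

1690 = 2·845. Any k with gcd(k, 1690) = 2 is a multiple of 2, say 2s, with s coprime to 845.
Need s > 34/2, so s ≥ 18. First s ≥ 18 with gcd(s, 845) = 1 is s = 18. Thus k = 2·18 = 36.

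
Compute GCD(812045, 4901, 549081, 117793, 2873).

gcd(812045, 4901): 812045 = 165·4901 + 3380; 4901 = 1·3380 + 1521; 3380 = 2·1521 + 338; 1521 = 4·338 + 169; 338 = 2·169 + 0 → 169
gcd(169, 549081): 549081 = 3249·169 + 0 → 169
gcd(169, 117793): 117793 = 697·169 + 0 → 169
gcd(169, 2873): 2873 = 17·169 + 0 → 169

169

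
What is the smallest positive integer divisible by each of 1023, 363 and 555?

2081805

1023 = 3 · 11 · 31; 363 = 3 · 11²; 555 = 3 · 5 · 37
lcm takes max exponent of each prime: 3 · 5 · 11² · 31 · 37 = 2081805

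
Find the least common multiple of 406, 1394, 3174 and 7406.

449092434

406 = 2 · 7 · 29; 1394 = 2 · 17 · 41; 3174 = 2 · 3 · 23²; 7406 = 2 · 7 · 23²
lcm takes max exponent of each prime: 2 · 3 · 7 · 17 · 23² · 29 · 41 = 449092434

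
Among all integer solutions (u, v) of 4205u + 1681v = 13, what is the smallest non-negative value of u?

1350

Reduce mod 1681: 4205u ≡ 13 (mod 1681). With g = gcd(4205, 1681) = 1 dividing 13, divide through: 4205u ≡ 13 (mod 1681).
Since gcd(4205, 1681) = 1, u ≡ 13·(4205)⁻¹ ≡ 1350 (mod 1681). Smallest non-negative: 1350.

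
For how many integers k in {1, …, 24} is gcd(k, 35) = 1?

Prime factors of 35: 5, 7. Count integers ≤ 24 divisible by none of them.
By inclusion–exclusion: 24 − ⌊24/5⌋ − ⌊24/7⌋ + ⌊24/35⌋ = 17.

17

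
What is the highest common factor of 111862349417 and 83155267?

169

Euclid: 111862349417 = 1345·83155267 + 18515302; 83155267 = 4·18515302 + 9094059; 18515302 = 2·9094059 + 327184; 9094059 = 27·327184 + 260091; 327184 = 1·260091 + 67093; 260091 = 3·67093 + 58812; 67093 = 1·58812 + 8281; 58812 = 7·8281 + 845; 8281 = 9·845 + 676; 845 = 1·676 + 169; 676 = 4·169 + 0. Last nonzero remainder: 169.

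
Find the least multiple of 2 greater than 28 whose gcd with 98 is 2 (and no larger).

Multiples of 2 above 28: 2·15, 2·16, … . Need the cofactor coprime to 98/2 = 49.
Checking s = 15, 16, … the first with gcd(s, 49) = 1 is s = 15, giving 30.

30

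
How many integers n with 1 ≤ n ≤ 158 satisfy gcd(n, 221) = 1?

137

Prime factors of 221: 13, 17. Count integers ≤ 158 divisible by none of them.
By inclusion–exclusion: 158 − ⌊158/13⌋ − ⌊158/17⌋ + ⌊158/221⌋ = 137.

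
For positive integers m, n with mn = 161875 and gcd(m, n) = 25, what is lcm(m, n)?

6475

For any two positive integers, gcd × lcm equals their product. Hence lcm = 161875 / 25 = 6475.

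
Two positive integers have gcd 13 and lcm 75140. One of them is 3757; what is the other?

260

Using ab = gcd(a,b)·lcm(a,b) = 13·75140 = 976820, we get b = 976820/3757 = 260.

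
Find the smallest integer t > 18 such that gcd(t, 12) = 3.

Multiples of 3 above 18: 3·7, 3·8, … . Need the cofactor coprime to 12/3 = 4.
Checking s = 7, 8, … the first with gcd(s, 4) = 1 is s = 7, giving 21.

21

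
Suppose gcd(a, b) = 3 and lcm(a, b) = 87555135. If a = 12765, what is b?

a·b = gcd·lcm = 3·87555135 = 262665405, so b = 262665405/12765 = 20577.

20577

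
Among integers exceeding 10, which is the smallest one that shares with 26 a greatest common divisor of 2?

26 = 2·13. Any a with gcd(a, 26) = 2 is a multiple of 2, say 2s, with s coprime to 13.
Need s > 10/2, so s ≥ 6. First s ≥ 6 with gcd(s, 13) = 1 is s = 6. Thus a = 2·6 = 12.

12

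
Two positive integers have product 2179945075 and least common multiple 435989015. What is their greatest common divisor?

gcd·lcm = product, so gcd = 2179945075/435989015 = 5.

5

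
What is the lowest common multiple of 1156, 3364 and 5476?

lcm(1156, 3364) = 1156·3364/gcd = 3888784/4 = 972196
lcm(972196, 5476) = 972196·5476/gcd = 5323745296/4 = 1330936324

1330936324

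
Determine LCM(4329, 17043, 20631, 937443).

4329 = 3² · 13 · 37; 17043 = 3 · 13 · 19 · 23; 20631 = 3 · 13 · 23²; 937443 = 3 · 13² · 43²
lcm takes max exponent of each prime: 3² · 13² · 19 · 23² · 37 · 43² = 1045868594823

1045868594823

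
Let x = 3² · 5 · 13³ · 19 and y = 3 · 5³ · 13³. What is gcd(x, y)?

32955

min exponent per shared prime: 3 · 5 · 13³ = 32955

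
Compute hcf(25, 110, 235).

25 = 5²; 110 = 2 · 5 · 11; 235 = 5 · 47
gcd takes min exponent of each prime: 5 = 5

5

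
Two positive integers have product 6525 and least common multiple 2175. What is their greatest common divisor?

From gcd × lcm = uv: gcd = 6525 / 2175 = 3.

3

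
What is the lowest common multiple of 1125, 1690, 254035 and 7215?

714816384750

1125 = 3² · 5³; 1690 = 2 · 5 · 13²; 254035 = 5 · 23 · 47²; 7215 = 3 · 5 · 13 · 37
lcm takes max exponent of each prime: 2 · 3² · 5³ · 13² · 23 · 37 · 47² = 714816384750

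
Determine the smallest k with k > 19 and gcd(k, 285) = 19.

285 = 19·15. Any k with gcd(k, 285) = 19 is a multiple of 19, say 19s, with s coprime to 15.
Need s > 19/19, so s ≥ 2. First s ≥ 2 with gcd(s, 15) = 1 is s = 2. Thus k = 19·2 = 38.

38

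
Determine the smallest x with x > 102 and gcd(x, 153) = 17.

119

Multiples of 17 above 102: 17·7, 17·8, … . Need the cofactor coprime to 153/17 = 9.
Checking s = 7, 8, … the first with gcd(s, 9) = 1 is s = 7, giving 119.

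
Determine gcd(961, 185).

1

961 = 31²
185 = 5 · 37
Common: 1 = 1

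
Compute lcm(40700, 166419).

615750300

40700 = 2² · 5² · 11 · 37; 166419 = 3² · 11 · 41²
max exponents: 2² · 3² · 5² · 11 · 37 · 41² = 615750300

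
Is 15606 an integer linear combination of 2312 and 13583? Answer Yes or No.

gcd(2312, 13583): 13583 = 5·2312 + 2023; 2312 = 1·2023 + 289; 2023 = 7·289 + 0 → 289
289 divides 15606, so a solution exists.

Yes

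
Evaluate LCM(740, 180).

6660

740 = 2² · 5 · 37; 180 = 2² · 3² · 5
max exponents: 2² · 3² · 5 · 37 = 6660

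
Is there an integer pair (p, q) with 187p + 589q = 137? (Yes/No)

By Bézout, 187p + 589q = 137 has integer solutions iff gcd(187, 589) | 137.
Euclid: 589 = 3·187 + 28; 187 = 6·28 + 19; 28 = 1·19 + 9; 19 = 2·9 + 1; 9 = 9·1 + 0. gcd = 1; 137 mod 1 = 0. Yes.

Yes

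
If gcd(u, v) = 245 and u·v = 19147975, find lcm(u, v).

Since gcd(u,v)·lcm(u,v) = uv, lcm = 19147975/245 = 78155.

78155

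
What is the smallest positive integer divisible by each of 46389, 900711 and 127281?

46389 = 3 · 7 · 47²; 900711 = 3² · 7 · 17 · 29²; 127281 = 3 · 7 · 11 · 19 · 29
lcm takes max exponent of each prime: 3² · 7 · 11 · 17 · 19 · 29² · 47² = 415841155191

415841155191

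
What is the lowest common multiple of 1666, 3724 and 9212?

lcm(1666, 3724) = 1666·3724/gcd = 6204184/98 = 63308
lcm(63308, 9212) = 63308·9212/gcd = 583193296/196 = 2975476

2975476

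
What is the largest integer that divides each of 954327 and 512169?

3

954327 = 3 · 11³ · 239
512169 = 3 · 7 · 29³
Common: 3 = 3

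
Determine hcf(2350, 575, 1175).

25

2350 = 2 · 5² · 47; 575 = 5² · 23; 1175 = 5² · 47
gcd takes min exponent of each prime: 5² = 25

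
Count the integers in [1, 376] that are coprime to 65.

Prime factors of 65: 5, 13. Count integers ≤ 376 divisible by none of them.
By inclusion–exclusion: 376 − ⌊376/5⌋ − ⌊376/13⌋ + ⌊376/65⌋ = 278.

278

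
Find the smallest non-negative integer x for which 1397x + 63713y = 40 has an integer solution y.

10216

Euclid: 63713 = 45·1397 + 848; 1397 = 1·848 + 549; 848 = 1·549 + 299; 549 = 1·299 + 250; 299 = 1·250 + 49; 250 = 5·49 + 5; 49 = 9·5 + 4; 5 = 1·4 + 1; 4 = 4·1 + 0 → gcd = 1; 40 = 1·40.
Back-substitution yields 1397·(12998) + 63713·(-285) = 1, so one solution is x = 12998·40 = 519920, y = -285·40 = -11400.
Solutions in x differ by 63713/1 = 63713; the one in [0, 63713) is 519920 mod 63713 = 10216.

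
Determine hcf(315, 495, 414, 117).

gcd(315, 495): 495 = 1·315 + 180; 315 = 1·180 + 135; 180 = 1·135 + 45; 135 = 3·45 + 0 → 45
gcd(45, 414): 414 = 9·45 + 9; 45 = 5·9 + 0 → 9
gcd(9, 117): 117 = 13·9 + 0 → 9

9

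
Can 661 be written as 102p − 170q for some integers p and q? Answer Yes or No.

By Bézout, 102p − 170q = 661 has integer solutions iff gcd(102, 170) | 661.
Euclid: 170 = 1·102 + 68; 102 = 1·68 + 34; 68 = 2·34 + 0. gcd = 34; 661 mod 34 = 15. No.

No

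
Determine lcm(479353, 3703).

253577737

gcd first: 479353 = 129·3703 + 1666; 3703 = 2·1666 + 371; 1666 = 4·371 + 182; 371 = 2·182 + 7; 182 = 26·7 + 0 → gcd = 7
lcm = 479353·3703/gcd = 1775044159/7 = 253577737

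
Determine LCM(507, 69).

gcd first: 507 = 7·69 + 24; 69 = 2·24 + 21; 24 = 1·21 + 3; 21 = 7·3 + 0 → gcd = 3
lcm = 507·69/gcd = 34983/3 = 11661

11661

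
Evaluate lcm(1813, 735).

1813 = 7² · 37; 735 = 3 · 5 · 7²
max exponents: 3 · 5 · 7² · 37 = 27195

27195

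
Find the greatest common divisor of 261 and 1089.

Euclid: 1089 = 4·261 + 45; 261 = 5·45 + 36; 45 = 1·36 + 9; 36 = 4·9 + 0. Last nonzero remainder: 9.

9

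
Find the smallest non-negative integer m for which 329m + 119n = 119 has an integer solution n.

0

Reduce mod 119: 329m ≡ 119 (mod 119). With g = gcd(329, 119) = 7 dividing 119, divide through: 47m ≡ 17 (mod 17).
Since gcd(47, 17) = 1, m ≡ 17·(47)⁻¹ ≡ 0 (mod 17). Smallest non-negative: 0.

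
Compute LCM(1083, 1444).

gcd first: 1444 = 1·1083 + 361; 1083 = 3·361 + 0 → gcd = 361
lcm = 1083·1444/gcd = 1563852/361 = 4332

4332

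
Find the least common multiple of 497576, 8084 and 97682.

49114563129736

497576 = 2³ · 37 · 41²; 8084 = 2² · 43 · 47; 97682 = 2 · 13² · 17²
lcm takes max exponent of each prime: 2³ · 13² · 17² · 37 · 41² · 43 · 47 = 49114563129736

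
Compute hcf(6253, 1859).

169

6253 = 13² · 37
1859 = 11 · 13²
Common: 13² = 169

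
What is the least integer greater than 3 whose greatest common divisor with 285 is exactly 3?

gcd(x, 285) = 3 forces 3 | x; write x = 3s. Then gcd(3s, 3·95) = 3·gcd(s, 95), so need gcd(s, 95) = 1.
3s > 3 gives s ≥ 2. The least s ≥ 2 coprime to 95 is 2, so x = 3·2 = 6.

6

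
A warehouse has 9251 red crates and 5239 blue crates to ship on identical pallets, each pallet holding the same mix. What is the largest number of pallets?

1

Euclid: 9251 = 1·5239 + 4012; 5239 = 1·4012 + 1227; 4012 = 3·1227 + 331; 1227 = 3·331 + 234; 331 = 1·234 + 97; 234 = 2·97 + 40; 97 = 2·40 + 17; 40 = 2·17 + 6; 17 = 2·6 + 5; 6 = 1·5 + 1; 5 = 5·1 + 0. Last nonzero remainder: 1.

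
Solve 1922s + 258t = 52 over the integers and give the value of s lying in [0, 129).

Euclid: 1922 = 7·258 + 116; 258 = 2·116 + 26; 116 = 4·26 + 12; 26 = 2·12 + 2; 12 = 6·2 + 0 → gcd = 2; 52 = 2·26.
Back-substitution yields 1922·(-20) + 258·(149) = 2, so one solution is s = -20·26 = -520, t = 149·26 = 3874.
Solutions in s differ by 258/2 = 129; the one in [0, 129) is -520 mod 129 = 125.

125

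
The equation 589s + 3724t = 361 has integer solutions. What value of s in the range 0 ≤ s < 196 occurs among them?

165

gcd(589, 3724) = 19 (Euclid: 3724 = 6·589 + 190; 589 = 3·190 + 19; 190 = 10·19 + 0), and 19 | 361.
Extended Euclid: 589·(19) + 3724·(-3) = 19. Scale by 19: s₀ = 361.
General solution s = s₀ + 196k; reducing mod 196 gives s = 165 (and t = -26).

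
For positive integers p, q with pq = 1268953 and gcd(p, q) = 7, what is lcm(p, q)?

181279

For any two positive integers, gcd × lcm equals their product. Hence lcm = 1268953 / 7 = 181279.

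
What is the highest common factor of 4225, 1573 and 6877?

13

4225 = 5² · 13²; 1573 = 11² · 13; 6877 = 13 · 23²
gcd takes min exponent of each prime: 13 = 13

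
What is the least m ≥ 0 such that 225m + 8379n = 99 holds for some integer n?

gcd(225, 8379) = 9 (Euclid: 8379 = 37·225 + 54; 225 = 4·54 + 9; 54 = 6·9 + 0), and 9 | 99.
Extended Euclid: 225·(149) + 8379·(-4) = 9. Scale by 11: m₀ = 1639.
General solution m = m₀ + 931t; reducing mod 931 gives m = 708 (and n = -19).

708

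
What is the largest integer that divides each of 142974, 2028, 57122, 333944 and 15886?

142974 = 2 · 3² · 13² · 47; 2028 = 2² · 3 · 13²; 57122 = 2 · 13⁴; 333944 = 2³ · 13³ · 19; 15886 = 2 · 13² · 47
gcd takes min exponent of each prime: 2 · 13² = 338

338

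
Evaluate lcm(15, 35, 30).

lcm(15, 35) = 15·35/gcd = 525/5 = 105
lcm(105, 30) = 105·30/gcd = 3150/15 = 210

210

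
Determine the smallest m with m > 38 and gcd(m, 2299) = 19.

57

Multiples of 19 above 38: 19·3, 19·4, … . Need the cofactor coprime to 2299/19 = 121.
Checking s = 3, 4, … the first with gcd(s, 121) = 1 is s = 3, giving 57.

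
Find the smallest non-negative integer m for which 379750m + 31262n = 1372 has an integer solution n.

265

Reduce mod 31262: 379750m ≡ 1372 (mod 31262). With g = gcd(379750, 31262) = 98 dividing 1372, divide through: 3875m ≡ 14 (mod 319).
Since gcd(3875, 319) = 1, m ≡ 14·(3875)⁻¹ ≡ 265 (mod 319). Smallest non-negative: 265.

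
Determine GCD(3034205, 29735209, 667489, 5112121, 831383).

gcd(3034205, 29735209): 29735209 = 9·3034205 + 2427364; 3034205 = 1·2427364 + 606841; 2427364 = 4·606841 + 0 → 606841
gcd(606841, 667489): 667489 = 1·606841 + 60648; 606841 = 10·60648 + 361; 60648 = 168·361 + 0 → 361
gcd(361, 5112121): 5112121 = 14161·361 + 0 → 361
gcd(361, 831383): 831383 = 2303·361 + 0 → 361

361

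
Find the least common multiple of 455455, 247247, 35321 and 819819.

lcm(455455, 247247) = 455455·247247/gcd = 112609882385/13013 = 8653645
lcm(8653645, 35321) = 8653645·35321/gcd = 305655395045/35321 = 8653645
lcm(8653645, 819819) = 8653645·819819/gcd = 7094422590255/91091 = 77882805

77882805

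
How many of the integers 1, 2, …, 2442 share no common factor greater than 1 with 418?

1052

Prime factors of 418: 2, 11, 19. Count integers ≤ 2442 divisible by none of them.
By inclusion–exclusion: 2442 − ⌊2442/2⌋ − ⌊2442/11⌋ − ⌊2442/19⌋ + ⌊2442/22⌋ + ⌊2442/38⌋ + ⌊2442/209⌋ − ⌊2442/418⌋ = 1052.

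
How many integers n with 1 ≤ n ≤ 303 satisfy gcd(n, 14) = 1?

130

14 = 2·7. Inclusion–exclusion on these primes:
303 − ⌊303/2⌋ − ⌊303/7⌋ + ⌊303/14⌋ = 130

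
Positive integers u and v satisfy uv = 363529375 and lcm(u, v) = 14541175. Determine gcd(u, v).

gcd·lcm = product, so gcd = 363529375/14541175 = 25.

25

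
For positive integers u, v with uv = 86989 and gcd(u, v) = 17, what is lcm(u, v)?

5117

gcd·lcm = product, so lcm = 86989/17 = 5117.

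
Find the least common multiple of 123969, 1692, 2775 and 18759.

10930012013700

123969 = 3 · 31² · 43; 1692 = 2² · 3² · 47; 2775 = 3 · 5² · 37; 18759 = 3 · 13² · 37
lcm takes max exponent of each prime: 2² · 3² · 5² · 13² · 31² · 37 · 43 · 47 = 10930012013700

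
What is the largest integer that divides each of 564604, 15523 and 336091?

564604 = 2² · 17 · 19² · 23; 15523 = 19² · 43; 336091 = 7² · 19³
gcd takes min exponent of each prime: 19² = 361

361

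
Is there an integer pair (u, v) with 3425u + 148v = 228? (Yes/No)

gcd(3425, 148): 3425 = 23·148 + 21; 148 = 7·21 + 1; 21 = 21·1 + 0 → 1
1 divides 228, so a solution exists.

Yes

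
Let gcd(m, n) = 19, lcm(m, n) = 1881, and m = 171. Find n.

m·n = gcd·lcm = 19·1881 = 35739, so n = 35739/171 = 209.

209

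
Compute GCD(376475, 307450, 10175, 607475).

gcd(376475, 307450): 376475 = 1·307450 + 69025; 307450 = 4·69025 + 31350; 69025 = 2·31350 + 6325; 31350 = 4·6325 + 6050; 6325 = 1·6050 + 275; 6050 = 22·275 + 0 → 275
gcd(275, 10175): 10175 = 37·275 + 0 → 275
gcd(275, 607475): 607475 = 2209·275 + 0 → 275

275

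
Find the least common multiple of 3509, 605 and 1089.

lcm(3509, 605) = 3509·605/gcd = 2122945/121 = 17545
lcm(17545, 1089) = 17545·1089/gcd = 19106505/121 = 157905

157905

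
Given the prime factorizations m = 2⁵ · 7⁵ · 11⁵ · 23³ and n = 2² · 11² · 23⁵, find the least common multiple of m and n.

557497320365371232

max exponent per prime: 2⁵ · 7⁵ · 11⁵ · 23⁵ = 557497320365371232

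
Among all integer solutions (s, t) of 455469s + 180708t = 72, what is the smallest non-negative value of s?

7328

gcd(455469, 180708) = 3 (Euclid: 455469 = 2·180708 + 94053; 180708 = 1·94053 + 86655; 94053 = 1·86655 + 7398; 86655 = 11·7398 + 5277; 7398 = 1·5277 + 2121; 5277 = 2·2121 + 1035; 2121 = 2·1035 + 51; 1035 = 20·51 + 15; 51 = 3·15 + 6; 15 = 2·6 + 3; 6 = 2·3 + 0), and 3 | 72.
Extended Euclid: 455469·(-24793) + 180708·(62490) = 3. Scale by 24: s₀ = -595032.
General solution s = s₀ + 60236k; reducing mod 60236 gives s = 7328 (and t = -18470).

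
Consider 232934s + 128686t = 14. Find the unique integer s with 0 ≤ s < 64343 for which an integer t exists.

63927

Reduce mod 128686: 232934s ≡ 14 (mod 128686). With g = gcd(232934, 128686) = 2 dividing 14, divide through: 116467s ≡ 7 (mod 64343).
Since gcd(116467, 64343) = 1, s ≡ 7·(116467)⁻¹ ≡ 63927 (mod 64343). Smallest non-negative: 63927.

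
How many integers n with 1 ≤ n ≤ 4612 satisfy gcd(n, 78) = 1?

78 = 2·3·13. Inclusion–exclusion on these primes:
4612 − ⌊4612/2⌋ − ⌊4612/3⌋ − ⌊4612/13⌋ + ⌊4612/6⌋ + ⌊4612/26⌋ + ⌊4612/39⌋ − ⌊4612/78⌋ = 1419

1419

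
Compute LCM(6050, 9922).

248050

6050 = 2 · 5² · 11²; 9922 = 2 · 11² · 41
max exponents: 2 · 5² · 11² · 41 = 248050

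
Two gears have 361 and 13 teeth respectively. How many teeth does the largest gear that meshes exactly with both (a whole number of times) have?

1

Euclid: 361 = 27·13 + 10; 13 = 1·10 + 3; 10 = 3·3 + 1; 3 = 3·1 + 0. Last nonzero remainder: 1.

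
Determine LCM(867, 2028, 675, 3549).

lcm(867, 2028) = 867·2028/gcd = 1758276/3 = 586092
lcm(586092, 675) = 586092·675/gcd = 395612100/3 = 131870700
lcm(131870700, 3549) = 131870700·3549/gcd = 468009114300/507 = 923094900

923094900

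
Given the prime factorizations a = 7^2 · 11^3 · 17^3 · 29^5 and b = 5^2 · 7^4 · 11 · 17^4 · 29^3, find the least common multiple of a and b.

136866102206738494975

max exponent per prime: 5^2 · 7^4 · 11^3 · 17^4 · 29^5 = 136866102206738494975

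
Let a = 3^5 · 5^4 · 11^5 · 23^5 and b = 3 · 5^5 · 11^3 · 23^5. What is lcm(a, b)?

787152539961871875

max exponent per prime: 3^5 · 5^5 · 11^5 · 23^5 = 787152539961871875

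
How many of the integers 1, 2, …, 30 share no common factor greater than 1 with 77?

77 = 7·11. Inclusion–exclusion on these primes:
30 − ⌊30/7⌋ − ⌊30/11⌋ + ⌊30/77⌋ = 24

24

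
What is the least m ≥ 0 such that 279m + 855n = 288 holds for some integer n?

gcd(279, 855) = 9 (Euclid: 855 = 3·279 + 18; 279 = 15·18 + 9; 18 = 2·9 + 0), and 9 | 288.
Extended Euclid: 279·(46) + 855·(-15) = 9. Scale by 32: m₀ = 1472.
General solution m = m₀ + 95t; reducing mod 95 gives m = 47 (and n = -15).

47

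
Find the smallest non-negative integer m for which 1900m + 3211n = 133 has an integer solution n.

gcd(1900, 3211) = 19 (Euclid: 3211 = 1·1900 + 1311; 1900 = 1·1311 + 589; 1311 = 2·589 + 133; 589 = 4·133 + 57; 133 = 2·57 + 19; 57 = 3·19 + 0), and 19 | 133.
Extended Euclid: 1900·(-49) + 3211·(29) = 19. Scale by 7: m₀ = -343.
General solution m = m₀ + 169t; reducing mod 169 gives m = 164 (and n = -97).

164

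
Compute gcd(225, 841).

1

Euclid: 841 = 3·225 + 166; 225 = 1·166 + 59; 166 = 2·59 + 48; 59 = 1·48 + 11; 48 = 4·11 + 4; 11 = 2·4 + 3; 4 = 1·3 + 1; 3 = 3·1 + 0. Last nonzero remainder: 1.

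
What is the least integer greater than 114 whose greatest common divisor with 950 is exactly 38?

152

gcd(x, 950) = 38 forces 38 | x; write x = 38s. Then gcd(38s, 38·25) = 38·gcd(s, 25), so need gcd(s, 25) = 1.
38s > 114 gives s ≥ 4. The least s ≥ 4 coprime to 25 is 4, so x = 38·4 = 152.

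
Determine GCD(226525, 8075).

Euclid: 226525 = 28·8075 + 425; 8075 = 19·425 + 0. Last nonzero remainder: 425.

425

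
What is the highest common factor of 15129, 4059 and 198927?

gcd(15129, 4059): 15129 = 3·4059 + 2952; 4059 = 1·2952 + 1107; 2952 = 2·1107 + 738; 1107 = 1·738 + 369; 738 = 2·369 + 0 → 369
gcd(369, 198927): 198927 = 539·369 + 36; 369 = 10·36 + 9; 36 = 4·9 + 0 → 9

9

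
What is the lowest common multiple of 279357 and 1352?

2234856

279357 = 3 · 13² · 19 · 29; 1352 = 2³ · 13²
max exponents: 2³ · 3 · 13² · 19 · 29 = 2234856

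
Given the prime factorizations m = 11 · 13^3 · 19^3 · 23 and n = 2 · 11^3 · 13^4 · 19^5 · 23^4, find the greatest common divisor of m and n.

min exponent per shared prime: 11 · 13^3 · 19^3 · 23 = 3812513419

3812513419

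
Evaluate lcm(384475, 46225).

710894275

384475 = 5² · 7 · 13³; 46225 = 5² · 43²
max exponents: 5² · 7 · 13³ · 43² = 710894275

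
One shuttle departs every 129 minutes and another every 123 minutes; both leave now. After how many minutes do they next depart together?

5289

129 = 3 · 43; 123 = 3 · 41
max exponents: 3 · 41 · 43 = 5289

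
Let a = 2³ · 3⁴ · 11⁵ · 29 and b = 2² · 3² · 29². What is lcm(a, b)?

87767641368

max exponent per prime: 2³ · 3⁴ · 11⁵ · 29² = 87767641368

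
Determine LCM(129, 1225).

129 = 3 · 43; 1225 = 5² · 7²
max exponents: 3 · 5² · 7² · 43 = 158025

158025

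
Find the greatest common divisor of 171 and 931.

19

Euclid: 931 = 5·171 + 76; 171 = 2·76 + 19; 76 = 4·19 + 0. Last nonzero remainder: 19.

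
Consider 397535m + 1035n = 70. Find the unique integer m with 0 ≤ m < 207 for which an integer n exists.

77

Reduce mod 1035: 397535m ≡ 70 (mod 1035). With g = gcd(397535, 1035) = 5 dividing 70, divide through: 79507m ≡ 14 (mod 207).
Since gcd(79507, 207) = 1, m ≡ 14·(79507)⁻¹ ≡ 77 (mod 207). Smallest non-negative: 77.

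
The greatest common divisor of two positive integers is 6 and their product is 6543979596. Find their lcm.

1090663266

gcd·lcm = product, so lcm = 6543979596/6 = 1090663266.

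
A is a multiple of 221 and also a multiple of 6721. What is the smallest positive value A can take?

221 = 13 · 17; 6721 = 11 · 13 · 47
max exponents: 11 · 13 · 17 · 47 = 114257

114257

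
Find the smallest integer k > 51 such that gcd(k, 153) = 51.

gcd(k, 153) = 51 forces 51 | k; write k = 51s. Then gcd(51s, 51·3) = 51·gcd(s, 3), so need gcd(s, 3) = 1.
51s > 51 gives s ≥ 2. The least s ≥ 2 coprime to 3 is 2, so k = 51·2 = 102.

102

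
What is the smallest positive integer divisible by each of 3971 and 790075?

gcd first: 790075 = 198·3971 + 3817; 3971 = 1·3817 + 154; 3817 = 24·154 + 121; 154 = 1·121 + 33; 121 = 3·33 + 22; 33 = 1·22 + 11; 22 = 2·11 + 0 → gcd = 11
lcm = 3971·790075/gcd = 3137387825/11 = 285217075

285217075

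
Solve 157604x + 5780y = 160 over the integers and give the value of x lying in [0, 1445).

60

Reduce mod 5780: 157604x ≡ 160 (mod 5780). With g = gcd(157604, 5780) = 4 dividing 160, divide through: 39401x ≡ 40 (mod 1445).
Since gcd(39401, 1445) = 1, x ≡ 40·(39401)⁻¹ ≡ 60 (mod 1445). Smallest non-negative: 60.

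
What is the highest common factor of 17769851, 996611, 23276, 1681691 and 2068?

11

17769851 = 11 · 31² · 41²; 996611 = 7² · 11 · 43²; 23276 = 2² · 11 · 23²; 1681691 = 11 · 17² · 23²; 2068 = 2² · 11 · 47
gcd takes min exponent of each prime: 11 = 11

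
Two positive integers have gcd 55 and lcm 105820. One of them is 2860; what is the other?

Using mn = gcd(m,n)·lcm(m,n) = 55·105820 = 5820100, we get n = 5820100/2860 = 2035.

2035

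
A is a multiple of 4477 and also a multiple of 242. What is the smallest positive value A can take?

8954

gcd first: 4477 = 18·242 + 121; 242 = 2·121 + 0 → gcd = 121
lcm = 4477·242/gcd = 1083434/121 = 8954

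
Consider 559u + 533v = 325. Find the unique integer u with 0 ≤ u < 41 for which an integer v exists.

gcd(559, 533) = 13 (Euclid: 559 = 1·533 + 26; 533 = 20·26 + 13; 26 = 2·13 + 0), and 13 | 325.
Extended Euclid: 559·(-20) + 533·(21) = 13. Scale by 25: u₀ = -500.
General solution u = u₀ + 41t; reducing mod 41 gives u = 33 (and v = -34).

33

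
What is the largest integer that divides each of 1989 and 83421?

1989 = 3² · 13 · 17
83421 = 3² · 13 · 23 · 31
Common: 3² · 13 = 117

117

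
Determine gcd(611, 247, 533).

gcd(611, 247): 611 = 2·247 + 117; 247 = 2·117 + 13; 117 = 9·13 + 0 → 13
gcd(13, 533): 533 = 41·13 + 0 → 13

13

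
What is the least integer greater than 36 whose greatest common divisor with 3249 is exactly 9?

Multiples of 9 above 36: 9·5, 9·6, … . Need the cofactor coprime to 3249/9 = 361.
Checking s = 5, 6, … the first with gcd(s, 361) = 1 is s = 5, giving 45.

45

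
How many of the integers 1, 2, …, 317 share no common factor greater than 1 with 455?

201

455 = 5·7·13. Inclusion–exclusion on these primes:
317 − ⌊317/5⌋ − ⌊317/7⌋ − ⌊317/13⌋ + ⌊317/35⌋ + ⌊317/65⌋ + ⌊317/91⌋ − ⌊317/455⌋ = 201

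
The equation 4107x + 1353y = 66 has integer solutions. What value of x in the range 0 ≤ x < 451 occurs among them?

gcd(4107, 1353) = 3 (Euclid: 4107 = 3·1353 + 48; 1353 = 28·48 + 9; 48 = 5·9 + 3; 9 = 3·3 + 0), and 3 | 66.
Extended Euclid: 4107·(141) + 1353·(-428) = 3. Scale by 22: x₀ = 3102.
General solution x = x₀ + 451t; reducing mod 451 gives x = 396 (and y = -1202).

396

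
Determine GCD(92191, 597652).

3179

Euclid: 597652 = 6·92191 + 44506; 92191 = 2·44506 + 3179; 44506 = 14·3179 + 0. Last nonzero remainder: 3179.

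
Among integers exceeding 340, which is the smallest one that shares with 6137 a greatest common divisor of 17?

357

Multiples of 17 above 340: 17·21, 17·22, … . Need the cofactor coprime to 6137/17 = 361.
Checking s = 21, 22, … the first with gcd(s, 361) = 1 is s = 21, giving 357.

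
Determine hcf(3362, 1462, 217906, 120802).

2

3362 = 2 · 41²; 1462 = 2 · 17 · 43; 217906 = 2 · 13 · 17² · 29; 120802 = 2 · 11 · 17² · 19
gcd takes min exponent of each prime: 2 = 2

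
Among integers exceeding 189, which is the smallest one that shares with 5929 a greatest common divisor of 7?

203

gcd(m, 5929) = 7 forces 7 | m; write m = 7s. Then gcd(7s, 7·847) = 7·gcd(s, 847), so need gcd(s, 847) = 1.
7s > 189 gives s ≥ 28. The least s ≥ 28 coprime to 847 is 29, so m = 7·29 = 203.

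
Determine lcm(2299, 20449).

388531

2299 = 11² · 19; 20449 = 11² · 13²
max exponents: 11² · 13² · 19 = 388531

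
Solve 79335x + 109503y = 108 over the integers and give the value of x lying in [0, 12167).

5706

Euclid: 109503 = 1·79335 + 30168; 79335 = 2·30168 + 18999; 30168 = 1·18999 + 11169; 18999 = 1·11169 + 7830; 11169 = 1·7830 + 3339; 7830 = 2·3339 + 1152; 3339 = 2·1152 + 1035; 1152 = 1·1035 + 117; 1035 = 8·117 + 99; 117 = 1·99 + 18; 99 = 5·18 + 9; 18 = 2·9 + 0 → gcd = 9; 108 = 9·12.
Back-substitution yields 79335·(-5608) + 109503·(4063) = 9, so one solution is x = -5608·12 = -67296, y = 4063·12 = 48756.
Solutions in x differ by 109503/9 = 12167; the one in [0, 12167) is -67296 mod 12167 = 5706.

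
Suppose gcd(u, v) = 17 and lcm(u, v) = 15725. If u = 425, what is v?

629

u·v = gcd·lcm = 17·15725 = 267325, so v = 267325/425 = 629.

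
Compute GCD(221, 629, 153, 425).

gcd(221, 629): 629 = 2·221 + 187; 221 = 1·187 + 34; 187 = 5·34 + 17; 34 = 2·17 + 0 → 17
gcd(17, 153): 153 = 9·17 + 0 → 17
gcd(17, 425): 425 = 25·17 + 0 → 17

17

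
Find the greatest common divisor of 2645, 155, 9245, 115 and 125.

5

gcd(2645, 155): 2645 = 17·155 + 10; 155 = 15·10 + 5; 10 = 2·5 + 0 → 5
gcd(5, 9245): 9245 = 1849·5 + 0 → 5
gcd(5, 115): 115 = 23·5 + 0 → 5
gcd(5, 125): 125 = 25·5 + 0 → 5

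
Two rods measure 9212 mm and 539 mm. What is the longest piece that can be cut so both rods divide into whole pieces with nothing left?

49

9212 = 2² · 7² · 47
539 = 7² · 11
Common: 7² = 49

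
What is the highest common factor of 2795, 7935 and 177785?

5

gcd(2795, 7935): 7935 = 2·2795 + 2345; 2795 = 1·2345 + 450; 2345 = 5·450 + 95; 450 = 4·95 + 70; 95 = 1·70 + 25; 70 = 2·25 + 20; 25 = 1·20 + 5; 20 = 4·5 + 0 → 5
gcd(5, 177785): 177785 = 35557·5 + 0 → 5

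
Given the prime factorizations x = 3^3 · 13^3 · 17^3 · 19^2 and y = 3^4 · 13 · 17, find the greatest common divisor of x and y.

5967

min exponent per shared prime: 3^3 · 13 · 17 = 5967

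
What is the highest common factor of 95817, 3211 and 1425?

19

95817 = 3 · 19 · 41²; 3211 = 13² · 19; 1425 = 3 · 5² · 19
gcd takes min exponent of each prime: 19 = 19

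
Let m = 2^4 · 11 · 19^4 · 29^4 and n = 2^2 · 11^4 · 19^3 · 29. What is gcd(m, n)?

min exponent per shared prime: 2^2 · 11 · 19^3 · 29 = 8752084

8752084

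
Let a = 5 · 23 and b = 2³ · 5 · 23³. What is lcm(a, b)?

486680

max exponent per prime: 2³ · 5 · 23³ = 486680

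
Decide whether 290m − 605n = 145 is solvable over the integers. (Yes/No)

Yes

gcd(290, 605): 605 = 2·290 + 25; 290 = 11·25 + 15; 25 = 1·15 + 10; 15 = 1·10 + 5; 10 = 2·5 + 0 → 5
5 divides 145, so a solution exists.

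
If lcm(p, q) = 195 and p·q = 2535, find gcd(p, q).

13

gcd·lcm = product, so gcd = 2535/195 = 13.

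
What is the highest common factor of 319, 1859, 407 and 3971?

11

gcd(319, 1859): 1859 = 5·319 + 264; 319 = 1·264 + 55; 264 = 4·55 + 44; 55 = 1·44 + 11; 44 = 4·11 + 0 → 11
gcd(11, 407): 407 = 37·11 + 0 → 11
gcd(11, 3971): 3971 = 361·11 + 0 → 11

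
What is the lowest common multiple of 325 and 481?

gcd first: 481 = 1·325 + 156; 325 = 2·156 + 13; 156 = 12·13 + 0 → gcd = 13
lcm = 325·481/gcd = 156325/13 = 12025

12025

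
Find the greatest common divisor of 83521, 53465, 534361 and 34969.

gcd(83521, 53465): 83521 = 1·53465 + 30056; 53465 = 1·30056 + 23409; 30056 = 1·23409 + 6647; 23409 = 3·6647 + 3468; 6647 = 1·3468 + 3179; 3468 = 1·3179 + 289; 3179 = 11·289 + 0 → 289
gcd(289, 534361): 534361 = 1849·289 + 0 → 289
gcd(289, 34969): 34969 = 121·289 + 0 → 289

289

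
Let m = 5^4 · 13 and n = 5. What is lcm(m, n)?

max exponent per prime: 5^4 · 13 = 8125

8125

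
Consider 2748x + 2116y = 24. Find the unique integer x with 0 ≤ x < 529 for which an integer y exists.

Euclid: 2748 = 1·2116 + 632; 2116 = 3·632 + 220; 632 = 2·220 + 192; 220 = 1·192 + 28; 192 = 6·28 + 24; 28 = 1·24 + 4; 24 = 6·4 + 0 → gcd = 4; 24 = 4·6.
Back-substitution yields 2748·(-77) + 2116·(100) = 4, so one solution is x = -77·6 = -462, y = 100·6 = 600.
Solutions in x differ by 2116/4 = 529; the one in [0, 529) is -462 mod 529 = 67.

67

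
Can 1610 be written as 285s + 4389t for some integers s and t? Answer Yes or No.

No

By Bézout, 285s + 4389t = 1610 has integer solutions iff gcd(285, 4389) | 1610.
Euclid: 4389 = 15·285 + 114; 285 = 2·114 + 57; 114 = 2·57 + 0. gcd = 57; 1610 mod 57 = 14. No.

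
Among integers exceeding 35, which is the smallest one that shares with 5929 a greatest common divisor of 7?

gcd(m, 5929) = 7 forces 7 | m; write m = 7s. Then gcd(7s, 7·847) = 7·gcd(s, 847), so need gcd(s, 847) = 1.
7s > 35 gives s ≥ 6. The least s ≥ 6 coprime to 847 is 6, so m = 7·6 = 42.

42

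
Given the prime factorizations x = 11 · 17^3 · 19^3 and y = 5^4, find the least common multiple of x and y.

max exponent per prime: 5^4 · 11 · 17^3 · 19^3 = 231675585625

231675585625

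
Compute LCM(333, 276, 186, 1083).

342847476

333 = 3² · 37; 276 = 2² · 3 · 23; 186 = 2 · 3 · 31; 1083 = 3 · 19²
lcm takes max exponent of each prime: 2² · 3² · 19² · 23 · 31 · 37 = 342847476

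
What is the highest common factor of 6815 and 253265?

Euclid: 253265 = 37·6815 + 1110; 6815 = 6·1110 + 155; 1110 = 7·155 + 25; 155 = 6·25 + 5; 25 = 5·5 + 0. Last nonzero remainder: 5.

5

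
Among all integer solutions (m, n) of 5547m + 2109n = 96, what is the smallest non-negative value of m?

227

gcd(5547, 2109) = 3 (Euclid: 5547 = 2·2109 + 1329; 2109 = 1·1329 + 780; 1329 = 1·780 + 549; 780 = 1·549 + 231; 549 = 2·231 + 87; 231 = 2·87 + 57; 87 = 1·57 + 30; 57 = 1·30 + 27; 30 = 1·27 + 3; 27 = 9·3 + 0), and 3 | 96.
Extended Euclid: 5547·(73) + 2109·(-192) = 3. Scale by 32: m₀ = 2336.
General solution m = m₀ + 703t; reducing mod 703 gives m = 227 (and n = -597).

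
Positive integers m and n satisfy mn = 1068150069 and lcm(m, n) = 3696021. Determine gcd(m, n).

289

gcd·lcm = product, so gcd = 1068150069/3696021 = 289.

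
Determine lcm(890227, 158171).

10831391909

gcd first: 890227 = 5·158171 + 99372; 158171 = 1·99372 + 58799; 99372 = 1·58799 + 40573; 58799 = 1·40573 + 18226; 40573 = 2·18226 + 4121; 18226 = 4·4121 + 1742; 4121 = 2·1742 + 637; 1742 = 2·637 + 468; 637 = 1·468 + 169; 468 = 2·169 + 130; 169 = 1·130 + 39; 130 = 3·39 + 13; 39 = 3·13 + 0 → gcd = 13
lcm = 890227·158171/gcd = 140808094817/13 = 10831391909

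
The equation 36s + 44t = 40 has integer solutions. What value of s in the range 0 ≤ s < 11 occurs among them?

6

Reduce mod 44: 36s ≡ 40 (mod 44). With g = gcd(36, 44) = 4 dividing 40, divide through: 9s ≡ 10 (mod 11).
Since gcd(9, 11) = 1, s ≡ 10·(9)⁻¹ ≡ 6 (mod 11). Smallest non-negative: 6.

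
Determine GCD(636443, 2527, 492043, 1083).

361

636443 = 19² · 41 · 43; 2527 = 7 · 19²; 492043 = 19² · 29 · 47; 1083 = 3 · 19²
gcd takes min exponent of each prime: 19² = 361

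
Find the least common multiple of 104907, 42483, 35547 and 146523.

35618129547

104907 = 3 · 11² · 17²; 42483 = 3 · 7² · 17²; 35547 = 3 · 17² · 41; 146523 = 3 · 13² · 17²
lcm takes max exponent of each prime: 3 · 7² · 11² · 13² · 17² · 41 = 35618129547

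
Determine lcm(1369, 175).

239575

gcd first: 1369 = 7·175 + 144; 175 = 1·144 + 31; 144 = 4·31 + 20; 31 = 1·20 + 11; 20 = 1·11 + 9; 11 = 1·9 + 2; 9 = 4·2 + 1; 2 = 2·1 + 0 → gcd = 1
lcm = 1369·175/gcd = 239575/1 = 239575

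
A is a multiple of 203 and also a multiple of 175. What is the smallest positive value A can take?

5075

203 = 7 · 29; 175 = 5² · 7
max exponents: 5² · 7 · 29 = 5075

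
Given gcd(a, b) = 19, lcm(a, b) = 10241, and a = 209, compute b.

931

a·b = gcd·lcm = 19·10241 = 194579, so b = 194579/209 = 931.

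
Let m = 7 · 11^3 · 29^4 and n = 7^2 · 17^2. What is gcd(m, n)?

min exponent per shared prime: 7 = 7

7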